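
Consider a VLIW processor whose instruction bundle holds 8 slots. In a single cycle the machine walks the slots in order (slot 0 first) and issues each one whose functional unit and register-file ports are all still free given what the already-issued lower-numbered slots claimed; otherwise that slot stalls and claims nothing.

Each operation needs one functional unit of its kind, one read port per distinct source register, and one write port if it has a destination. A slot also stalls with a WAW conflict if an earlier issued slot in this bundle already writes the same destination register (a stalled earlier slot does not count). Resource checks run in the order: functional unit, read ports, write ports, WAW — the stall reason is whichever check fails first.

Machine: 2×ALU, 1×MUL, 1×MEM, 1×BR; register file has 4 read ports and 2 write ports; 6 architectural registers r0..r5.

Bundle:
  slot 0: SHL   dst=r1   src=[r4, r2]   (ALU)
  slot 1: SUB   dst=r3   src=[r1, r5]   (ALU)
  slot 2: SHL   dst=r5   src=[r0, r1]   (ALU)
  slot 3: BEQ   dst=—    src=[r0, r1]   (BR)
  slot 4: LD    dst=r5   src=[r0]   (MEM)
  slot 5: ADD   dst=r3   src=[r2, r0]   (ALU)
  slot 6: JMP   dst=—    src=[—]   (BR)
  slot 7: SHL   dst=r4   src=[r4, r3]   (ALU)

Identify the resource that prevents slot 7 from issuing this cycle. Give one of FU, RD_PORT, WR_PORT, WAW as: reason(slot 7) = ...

  0. ALU→r1 ⇒ go  {1A/1Mu/1Ld/1B | 2r 1w}
  1. ALU→r3 ⇒ go  {0A/1Mu/1Ld/1B | 0r 0w}
  2. ALU→r5 ⇒ no(FU)  {0A/1Mu/1Ld/1B | 0r 0w}
  3. BR ⇒ no(RD_PORT)  {0A/1Mu/1Ld/1B | 0r 0w}
  4. MEM→r5 ⇒ no(RD_PORT)  {0A/1Mu/1Ld/1B | 0r 0w}
  5. ALU→r3 ⇒ no(FU)  {0A/1Mu/1Ld/1B | 0r 0w}
  6. BR ⇒ go  {0A/1Mu/1Ld/0B | 0r 0w}
  7. ALU→r4 ⇒ no(FU)  {0A/1Mu/1Ld/0B | 0r 0w}

reason(slot 7) = FU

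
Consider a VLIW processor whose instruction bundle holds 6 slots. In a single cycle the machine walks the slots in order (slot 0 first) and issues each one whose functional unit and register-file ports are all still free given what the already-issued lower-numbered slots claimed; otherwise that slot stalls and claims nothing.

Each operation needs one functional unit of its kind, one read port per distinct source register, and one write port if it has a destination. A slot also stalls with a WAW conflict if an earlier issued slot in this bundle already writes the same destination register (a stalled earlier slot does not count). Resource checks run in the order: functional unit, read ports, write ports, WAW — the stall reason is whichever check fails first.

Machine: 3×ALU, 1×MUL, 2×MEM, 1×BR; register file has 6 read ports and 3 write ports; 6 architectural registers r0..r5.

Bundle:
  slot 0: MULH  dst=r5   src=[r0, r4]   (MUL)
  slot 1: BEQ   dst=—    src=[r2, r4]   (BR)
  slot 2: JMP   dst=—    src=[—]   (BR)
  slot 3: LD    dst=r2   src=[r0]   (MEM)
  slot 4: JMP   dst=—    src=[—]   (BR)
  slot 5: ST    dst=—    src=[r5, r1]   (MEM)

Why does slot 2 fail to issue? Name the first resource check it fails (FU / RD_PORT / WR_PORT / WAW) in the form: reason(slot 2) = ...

reason(slot 2) = FU

  0. MUL→r5 ⇒ go  {3A/0Mu/2Ld/1B | 4r 2w}
  1. BR ⇒ go  {3A/0Mu/2Ld/0B | 2r 2w}
  2. BR ⇒ no(FU)  {3A/0Mu/2Ld/0B | 2r 2w}
  3. MEM→r2 ⇒ go  {3A/0Mu/1Ld/0B | 1r 1w}
  4. BR ⇒ no(FU)  {3A/0Mu/1Ld/0B | 1r 1w}
  5. MEM ⇒ no(RD_PORT)  {3A/0Mu/1Ld/0B | 1r 1w}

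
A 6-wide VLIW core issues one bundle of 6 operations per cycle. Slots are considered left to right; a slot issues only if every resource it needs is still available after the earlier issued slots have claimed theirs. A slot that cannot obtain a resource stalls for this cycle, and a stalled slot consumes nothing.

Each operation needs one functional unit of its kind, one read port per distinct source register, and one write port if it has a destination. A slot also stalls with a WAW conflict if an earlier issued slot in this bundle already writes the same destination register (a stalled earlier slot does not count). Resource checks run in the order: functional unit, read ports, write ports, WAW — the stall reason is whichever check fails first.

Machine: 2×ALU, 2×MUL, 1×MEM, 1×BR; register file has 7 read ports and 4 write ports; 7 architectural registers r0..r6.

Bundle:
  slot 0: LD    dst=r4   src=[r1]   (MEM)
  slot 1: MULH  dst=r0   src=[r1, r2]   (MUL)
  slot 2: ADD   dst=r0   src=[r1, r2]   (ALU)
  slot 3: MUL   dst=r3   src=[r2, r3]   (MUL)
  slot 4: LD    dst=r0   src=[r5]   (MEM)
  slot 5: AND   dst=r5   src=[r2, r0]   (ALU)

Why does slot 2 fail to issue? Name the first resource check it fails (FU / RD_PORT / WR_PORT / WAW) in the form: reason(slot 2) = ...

reason(slot 2) = WAW

  0. MEM→r4 ⇒ go  {2A/2Mu/0Ld/1B | 6r 3w}
  1. MUL→r0 ⇒ go  {2A/1Mu/0Ld/1B | 4r 2w}
  2. ALU→r0 ⇒ no(WAW)  {2A/1Mu/0Ld/1B | 4r 2w}
  3. MUL→r3 ⇒ go  {2A/0Mu/0Ld/1B | 2r 1w}
  4. MEM→r0 ⇒ no(FU)  {2A/0Mu/0Ld/1B | 2r 1w}
  5. ALU→r5 ⇒ go  {1A/0Mu/0Ld/1B | 0r 0w}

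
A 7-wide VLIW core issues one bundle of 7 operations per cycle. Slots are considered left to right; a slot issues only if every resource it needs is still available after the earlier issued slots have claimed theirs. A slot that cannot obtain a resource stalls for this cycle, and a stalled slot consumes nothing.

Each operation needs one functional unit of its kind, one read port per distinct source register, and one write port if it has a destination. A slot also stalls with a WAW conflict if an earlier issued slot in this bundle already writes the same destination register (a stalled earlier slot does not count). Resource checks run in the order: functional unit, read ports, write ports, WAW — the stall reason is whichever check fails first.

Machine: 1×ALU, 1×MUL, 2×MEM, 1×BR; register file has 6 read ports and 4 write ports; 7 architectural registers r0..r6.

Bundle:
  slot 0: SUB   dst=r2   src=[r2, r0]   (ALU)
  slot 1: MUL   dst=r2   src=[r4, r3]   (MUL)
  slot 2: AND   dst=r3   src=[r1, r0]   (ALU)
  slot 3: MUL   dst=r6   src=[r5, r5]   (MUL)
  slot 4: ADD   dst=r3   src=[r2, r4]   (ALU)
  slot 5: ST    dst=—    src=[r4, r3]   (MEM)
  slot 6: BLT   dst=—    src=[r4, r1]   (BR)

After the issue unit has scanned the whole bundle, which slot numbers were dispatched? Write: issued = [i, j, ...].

#0 ALU src=r2,r0 dispatched  <A:0 Mu:1 Ld:2 B:1 rd:4 wr:3>
#1 MUL src=r4,r3 held:WAW  <A:0 Mu:1 Ld:2 B:1 rd:4 wr:3>
#2 ALU src=r1,r0 held:FU  <A:0 Mu:1 Ld:2 B:1 rd:4 wr:3>
#3 MUL src=r5,r5 dispatched  <A:0 Mu:0 Ld:2 B:1 rd:3 wr:2>
#4 ALU src=r2,r4 held:FU  <A:0 Mu:0 Ld:2 B:1 rd:3 wr:2>
#5 MEM src=r4,r3 dispatched  <A:0 Mu:0 Ld:1 B:1 rd:1 wr:2>
#6 BR src=r4,r1 held:RD_PORT  <A:0 Mu:0 Ld:1 B:1 rd:1 wr:2>

issued = [0, 3, 5]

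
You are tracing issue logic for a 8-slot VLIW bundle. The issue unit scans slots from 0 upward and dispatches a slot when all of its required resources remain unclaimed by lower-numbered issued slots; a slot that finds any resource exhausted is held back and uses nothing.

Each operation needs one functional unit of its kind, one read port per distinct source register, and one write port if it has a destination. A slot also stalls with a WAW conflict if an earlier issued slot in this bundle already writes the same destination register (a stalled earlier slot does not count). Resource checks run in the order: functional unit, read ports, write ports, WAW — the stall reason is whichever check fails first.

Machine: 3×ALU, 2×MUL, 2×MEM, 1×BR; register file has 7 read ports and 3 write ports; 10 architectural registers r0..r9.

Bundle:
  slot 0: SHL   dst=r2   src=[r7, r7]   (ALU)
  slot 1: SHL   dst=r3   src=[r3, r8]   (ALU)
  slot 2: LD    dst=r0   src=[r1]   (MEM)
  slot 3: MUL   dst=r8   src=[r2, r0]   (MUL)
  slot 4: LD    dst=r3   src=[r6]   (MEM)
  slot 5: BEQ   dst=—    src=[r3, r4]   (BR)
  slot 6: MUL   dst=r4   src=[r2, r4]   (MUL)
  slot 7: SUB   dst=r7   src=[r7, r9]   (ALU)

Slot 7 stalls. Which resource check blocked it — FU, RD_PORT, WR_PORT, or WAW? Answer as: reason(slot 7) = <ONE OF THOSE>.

reason(slot 7) = RD_PORT

  0. ALU→r2 ⇒ go  {2A/2Mu/2Ld/1B | 6r 2w}
  1. ALU→r3 ⇒ go  {1A/2Mu/2Ld/1B | 4r 1w}
  2. MEM→r0 ⇒ go  {1A/2Mu/1Ld/1B | 3r 0w}
  3. MUL→r8 ⇒ no(WR_PORT)  {1A/2Mu/1Ld/1B | 3r 0w}
  4. MEM→r3 ⇒ no(WR_PORT)  {1A/2Mu/1Ld/1B | 3r 0w}
  5. BR ⇒ go  {1A/2Mu/1Ld/0B | 1r 0w}
  6. MUL→r4 ⇒ no(RD_PORT)  {1A/2Mu/1Ld/0B | 1r 0w}
  7. ALU→r7 ⇒ no(RD_PORT)  {1A/2Mu/1Ld/0B | 1r 0w}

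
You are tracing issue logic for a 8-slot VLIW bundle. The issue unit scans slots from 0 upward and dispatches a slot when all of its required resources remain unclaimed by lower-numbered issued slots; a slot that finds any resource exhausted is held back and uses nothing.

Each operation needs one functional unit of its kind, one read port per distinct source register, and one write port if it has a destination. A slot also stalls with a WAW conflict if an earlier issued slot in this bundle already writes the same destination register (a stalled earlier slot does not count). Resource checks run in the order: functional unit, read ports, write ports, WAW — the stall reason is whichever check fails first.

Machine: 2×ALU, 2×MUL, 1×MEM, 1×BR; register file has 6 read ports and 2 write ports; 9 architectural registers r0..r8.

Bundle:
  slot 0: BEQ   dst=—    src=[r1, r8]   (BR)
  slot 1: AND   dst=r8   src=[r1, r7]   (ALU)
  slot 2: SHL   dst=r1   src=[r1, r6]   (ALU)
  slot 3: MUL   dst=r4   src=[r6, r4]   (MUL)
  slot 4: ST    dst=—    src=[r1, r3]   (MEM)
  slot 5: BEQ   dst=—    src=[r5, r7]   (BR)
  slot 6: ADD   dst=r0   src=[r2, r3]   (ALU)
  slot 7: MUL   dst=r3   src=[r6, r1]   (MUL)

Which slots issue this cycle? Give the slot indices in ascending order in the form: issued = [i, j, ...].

issued = [0, 1, 2]

[0] BR needs rd=2 wr=0: ok; after: ALU=2 MUL=2 MEM=1 BR=0, R=4, W=2
[1] ALU needs rd=2 wr=1: ok; after: ALU=1 MUL=2 MEM=1 BR=0, R=2, W=1
[2] ALU needs rd=2 wr=1: ok; after: ALU=0 MUL=2 MEM=1 BR=0, R=0, W=0
[3] MUL needs rd=2 wr=1: RD_PORT; after: ALU=0 MUL=2 MEM=1 BR=0, R=0, W=0
[4] MEM needs rd=2 wr=0: RD_PORT; after: ALU=0 MUL=2 MEM=1 BR=0, R=0, W=0
[5] BR needs rd=2 wr=0: FU; after: ALU=0 MUL=2 MEM=1 BR=0, R=0, W=0
[6] ALU needs rd=2 wr=1: FU; after: ALU=0 MUL=2 MEM=1 BR=0, R=0, W=0
[7] MUL needs rd=2 wr=1: RD_PORT; after: ALU=0 MUL=2 MEM=1 BR=0, R=0, W=0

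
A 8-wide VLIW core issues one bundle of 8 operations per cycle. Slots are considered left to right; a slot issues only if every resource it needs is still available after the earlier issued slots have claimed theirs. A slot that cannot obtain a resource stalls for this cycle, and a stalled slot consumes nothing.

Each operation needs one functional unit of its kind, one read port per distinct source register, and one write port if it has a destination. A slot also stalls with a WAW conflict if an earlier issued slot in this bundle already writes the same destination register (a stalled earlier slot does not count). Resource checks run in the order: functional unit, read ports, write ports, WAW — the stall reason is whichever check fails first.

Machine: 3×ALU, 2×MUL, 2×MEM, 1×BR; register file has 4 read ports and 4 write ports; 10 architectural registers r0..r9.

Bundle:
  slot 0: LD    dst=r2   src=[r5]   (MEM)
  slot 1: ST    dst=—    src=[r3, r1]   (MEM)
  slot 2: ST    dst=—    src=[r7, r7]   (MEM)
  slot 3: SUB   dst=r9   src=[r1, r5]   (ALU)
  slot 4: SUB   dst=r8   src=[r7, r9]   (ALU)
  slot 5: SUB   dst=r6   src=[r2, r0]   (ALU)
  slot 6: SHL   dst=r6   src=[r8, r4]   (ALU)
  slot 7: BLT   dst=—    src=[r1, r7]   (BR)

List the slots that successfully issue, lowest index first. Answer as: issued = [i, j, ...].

issued = [0, 1]

slot 0 (MEM): ISSUE — free A3,Mu2,Ld1,B1 rp3 wp3
slot 1 (MEM): ISSUE — free A3,Mu2,Ld0,B1 rp1 wp3
slot 2 (MEM): stall FU — free A3,Mu2,Ld0,B1 rp1 wp3
slot 3 (ALU): stall RD_PORT — free A3,Mu2,Ld0,B1 rp1 wp3
slot 4 (ALU): stall RD_PORT — free A3,Mu2,Ld0,B1 rp1 wp3
slot 5 (ALU): stall RD_PORT — free A3,Mu2,Ld0,B1 rp1 wp3
slot 6 (ALU): stall RD_PORT — free A3,Mu2,Ld0,B1 rp1 wp3
slot 7 (BR): stall RD_PORT — free A3,Mu2,Ld0,B1 rp1 wp3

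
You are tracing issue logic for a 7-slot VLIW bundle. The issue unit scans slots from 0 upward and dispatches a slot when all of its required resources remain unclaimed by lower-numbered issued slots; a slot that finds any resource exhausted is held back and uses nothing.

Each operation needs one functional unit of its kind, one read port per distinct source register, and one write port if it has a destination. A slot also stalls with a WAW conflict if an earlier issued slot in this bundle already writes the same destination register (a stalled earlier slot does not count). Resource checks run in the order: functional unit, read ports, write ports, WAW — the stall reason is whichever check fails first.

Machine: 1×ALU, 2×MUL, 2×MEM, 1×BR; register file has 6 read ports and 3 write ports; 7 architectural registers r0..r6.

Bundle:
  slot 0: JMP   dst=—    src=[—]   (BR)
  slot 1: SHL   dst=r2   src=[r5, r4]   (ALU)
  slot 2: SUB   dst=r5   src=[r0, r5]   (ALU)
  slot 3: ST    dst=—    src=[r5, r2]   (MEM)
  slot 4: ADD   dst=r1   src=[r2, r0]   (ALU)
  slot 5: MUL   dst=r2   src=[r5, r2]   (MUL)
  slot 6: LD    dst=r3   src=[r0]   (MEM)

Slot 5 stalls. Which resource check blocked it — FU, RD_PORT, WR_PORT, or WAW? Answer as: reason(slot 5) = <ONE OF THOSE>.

reason(slot 5) = WAW

[0] BR needs rd=0 wr=0: ok; after: ALU=1 MUL=2 MEM=2 BR=0, R=6, W=3
[1] ALU needs rd=2 wr=1: ok; after: ALU=0 MUL=2 MEM=2 BR=0, R=4, W=2
[2] ALU needs rd=2 wr=1: FU; after: ALU=0 MUL=2 MEM=2 BR=0, R=4, W=2
[3] MEM needs rd=2 wr=0: ok; after: ALU=0 MUL=2 MEM=1 BR=0, R=2, W=2
[4] ALU needs rd=2 wr=1: FU; after: ALU=0 MUL=2 MEM=1 BR=0, R=2, W=2
[5] MUL needs rd=2 wr=1: WAW; after: ALU=0 MUL=2 MEM=1 BR=0, R=2, W=2
[6] MEM needs rd=1 wr=1: ok; after: ALU=0 MUL=2 MEM=0 BR=0, R=1, W=1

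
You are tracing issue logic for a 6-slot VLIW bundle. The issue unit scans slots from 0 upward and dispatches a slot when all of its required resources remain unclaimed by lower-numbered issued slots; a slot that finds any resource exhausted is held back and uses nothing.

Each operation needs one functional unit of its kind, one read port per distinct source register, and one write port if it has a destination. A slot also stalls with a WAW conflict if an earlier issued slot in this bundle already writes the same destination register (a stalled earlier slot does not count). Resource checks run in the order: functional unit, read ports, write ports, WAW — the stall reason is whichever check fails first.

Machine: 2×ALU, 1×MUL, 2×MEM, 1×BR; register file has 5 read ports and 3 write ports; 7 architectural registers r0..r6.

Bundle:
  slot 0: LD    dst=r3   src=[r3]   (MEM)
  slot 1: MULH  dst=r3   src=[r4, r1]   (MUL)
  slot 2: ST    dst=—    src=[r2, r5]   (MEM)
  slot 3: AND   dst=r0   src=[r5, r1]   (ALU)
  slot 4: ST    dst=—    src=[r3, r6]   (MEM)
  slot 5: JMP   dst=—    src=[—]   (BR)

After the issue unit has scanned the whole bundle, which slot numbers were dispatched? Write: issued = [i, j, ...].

#0 MEM src=r3 dispatched  <A:2 Mu:1 Ld:1 B:1 rd:4 wr:2>
#1 MUL src=r4,r1 held:WAW  <A:2 Mu:1 Ld:1 B:1 rd:4 wr:2>
#2 MEM src=r2,r5 dispatched  <A:2 Mu:1 Ld:0 B:1 rd:2 wr:2>
#3 ALU src=r5,r1 dispatched  <A:1 Mu:1 Ld:0 B:1 rd:0 wr:1>
#4 MEM src=r3,r6 held:FU  <A:1 Mu:1 Ld:0 B:1 rd:0 wr:1>
#5 BR src=- dispatched  <A:1 Mu:1 Ld:0 B:0 rd:0 wr:1>

issued = [0, 2, 3, 5]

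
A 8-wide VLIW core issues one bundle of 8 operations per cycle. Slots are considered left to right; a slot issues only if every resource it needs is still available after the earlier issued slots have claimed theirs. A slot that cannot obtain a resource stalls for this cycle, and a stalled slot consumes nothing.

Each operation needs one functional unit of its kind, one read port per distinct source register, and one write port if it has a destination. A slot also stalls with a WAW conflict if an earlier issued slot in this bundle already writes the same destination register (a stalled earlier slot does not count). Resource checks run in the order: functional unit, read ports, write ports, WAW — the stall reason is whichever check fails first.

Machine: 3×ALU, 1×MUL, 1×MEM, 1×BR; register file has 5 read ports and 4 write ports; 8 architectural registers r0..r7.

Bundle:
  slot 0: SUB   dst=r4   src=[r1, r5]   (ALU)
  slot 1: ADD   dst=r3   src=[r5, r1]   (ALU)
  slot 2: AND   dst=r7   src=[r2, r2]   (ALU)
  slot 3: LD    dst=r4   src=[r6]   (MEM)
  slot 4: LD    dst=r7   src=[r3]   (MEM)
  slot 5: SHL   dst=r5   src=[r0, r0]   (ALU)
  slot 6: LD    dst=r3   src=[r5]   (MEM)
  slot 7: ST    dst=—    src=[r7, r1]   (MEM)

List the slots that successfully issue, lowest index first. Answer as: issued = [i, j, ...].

issued = [0, 1, 2]

[0] ALU needs rd=2 wr=1: ok; after: ALU=2 MUL=1 MEM=1 BR=1, R=3, W=3
[1] ALU needs rd=2 wr=1: ok; after: ALU=1 MUL=1 MEM=1 BR=1, R=1, W=2
[2] ALU needs rd=1 wr=1: ok; after: ALU=0 MUL=1 MEM=1 BR=1, R=0, W=1
[3] MEM needs rd=1 wr=1: RD_PORT; after: ALU=0 MUL=1 MEM=1 BR=1, R=0, W=1
[4] MEM needs rd=1 wr=1: RD_PORT; after: ALU=0 MUL=1 MEM=1 BR=1, R=0, W=1
[5] ALU needs rd=1 wr=1: FU; after: ALU=0 MUL=1 MEM=1 BR=1, R=0, W=1
[6] MEM needs rd=1 wr=1: RD_PORT; after: ALU=0 MUL=1 MEM=1 BR=1, R=0, W=1
[7] MEM needs rd=2 wr=0: RD_PORT; after: ALU=0 MUL=1 MEM=1 BR=1, R=0, W=1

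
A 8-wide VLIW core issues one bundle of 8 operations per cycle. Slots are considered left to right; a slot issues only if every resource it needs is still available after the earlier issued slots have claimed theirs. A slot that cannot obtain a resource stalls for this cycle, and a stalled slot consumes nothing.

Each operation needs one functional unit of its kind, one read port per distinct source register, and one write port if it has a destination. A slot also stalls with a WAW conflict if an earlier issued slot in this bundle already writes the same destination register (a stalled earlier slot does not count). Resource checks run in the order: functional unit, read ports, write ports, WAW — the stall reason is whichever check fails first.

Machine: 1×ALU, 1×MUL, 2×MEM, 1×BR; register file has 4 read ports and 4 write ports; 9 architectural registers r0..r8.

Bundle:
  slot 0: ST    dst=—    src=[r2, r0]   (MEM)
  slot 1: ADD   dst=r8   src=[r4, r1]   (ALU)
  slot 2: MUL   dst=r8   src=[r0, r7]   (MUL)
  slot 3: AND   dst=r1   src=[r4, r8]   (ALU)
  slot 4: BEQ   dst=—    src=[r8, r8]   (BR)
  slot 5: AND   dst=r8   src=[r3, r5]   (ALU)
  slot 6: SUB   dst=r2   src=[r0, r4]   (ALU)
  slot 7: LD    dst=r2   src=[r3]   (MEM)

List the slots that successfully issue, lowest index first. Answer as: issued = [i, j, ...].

[0] MEM needs rd=2 wr=0: ok; after: ALU=1 MUL=1 MEM=1 BR=1, R=2, W=4
[1] ALU needs rd=2 wr=1: ok; after: ALU=0 MUL=1 MEM=1 BR=1, R=0, W=3
[2] MUL needs rd=2 wr=1: RD_PORT; after: ALU=0 MUL=1 MEM=1 BR=1, R=0, W=3
[3] ALU needs rd=2 wr=1: FU; after: ALU=0 MUL=1 MEM=1 BR=1, R=0, W=3
[4] BR needs rd=1 wr=0: RD_PORT; after: ALU=0 MUL=1 MEM=1 BR=1, R=0, W=3
[5] ALU needs rd=2 wr=1: FU; after: ALU=0 MUL=1 MEM=1 BR=1, R=0, W=3
[6] ALU needs rd=2 wr=1: FU; after: ALU=0 MUL=1 MEM=1 BR=1, R=0, W=3
[7] MEM needs rd=1 wr=1: RD_PORT; after: ALU=0 MUL=1 MEM=1 BR=1, R=0, W=3

issued = [0, 1]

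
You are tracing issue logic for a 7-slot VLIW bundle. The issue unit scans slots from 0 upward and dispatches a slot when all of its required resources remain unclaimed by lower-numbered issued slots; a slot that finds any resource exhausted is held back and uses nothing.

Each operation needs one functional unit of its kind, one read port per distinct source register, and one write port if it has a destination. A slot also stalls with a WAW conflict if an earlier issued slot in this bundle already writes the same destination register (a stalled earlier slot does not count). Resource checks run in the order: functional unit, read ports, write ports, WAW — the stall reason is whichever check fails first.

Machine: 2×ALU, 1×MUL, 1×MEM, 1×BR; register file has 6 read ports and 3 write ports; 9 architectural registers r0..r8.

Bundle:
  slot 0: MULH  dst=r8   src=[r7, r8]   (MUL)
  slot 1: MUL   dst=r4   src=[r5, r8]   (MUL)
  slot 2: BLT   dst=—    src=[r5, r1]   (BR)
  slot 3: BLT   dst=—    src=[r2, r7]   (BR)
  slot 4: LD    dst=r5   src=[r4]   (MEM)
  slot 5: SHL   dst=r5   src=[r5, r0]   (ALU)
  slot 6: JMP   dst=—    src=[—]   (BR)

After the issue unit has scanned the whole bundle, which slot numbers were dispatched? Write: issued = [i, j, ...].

issued = [0, 2, 4]

#0 MUL src=r7,r8 dispatched  <A:2 Mu:0 Ld:1 B:1 rd:4 wr:2>
#1 MUL src=r5,r8 held:FU  <A:2 Mu:0 Ld:1 B:1 rd:4 wr:2>
#2 BR src=r5,r1 dispatched  <A:2 Mu:0 Ld:1 B:0 rd:2 wr:2>
#3 BR src=r2,r7 held:FU  <A:2 Mu:0 Ld:1 B:0 rd:2 wr:2>
#4 MEM src=r4 dispatched  <A:2 Mu:0 Ld:0 B:0 rd:1 wr:1>
#5 ALU src=r5,r0 held:RD_PORT  <A:2 Mu:0 Ld:0 B:0 rd:1 wr:1>
#6 BR src=- held:FU  <A:2 Mu:0 Ld:0 B:0 rd:1 wr:1>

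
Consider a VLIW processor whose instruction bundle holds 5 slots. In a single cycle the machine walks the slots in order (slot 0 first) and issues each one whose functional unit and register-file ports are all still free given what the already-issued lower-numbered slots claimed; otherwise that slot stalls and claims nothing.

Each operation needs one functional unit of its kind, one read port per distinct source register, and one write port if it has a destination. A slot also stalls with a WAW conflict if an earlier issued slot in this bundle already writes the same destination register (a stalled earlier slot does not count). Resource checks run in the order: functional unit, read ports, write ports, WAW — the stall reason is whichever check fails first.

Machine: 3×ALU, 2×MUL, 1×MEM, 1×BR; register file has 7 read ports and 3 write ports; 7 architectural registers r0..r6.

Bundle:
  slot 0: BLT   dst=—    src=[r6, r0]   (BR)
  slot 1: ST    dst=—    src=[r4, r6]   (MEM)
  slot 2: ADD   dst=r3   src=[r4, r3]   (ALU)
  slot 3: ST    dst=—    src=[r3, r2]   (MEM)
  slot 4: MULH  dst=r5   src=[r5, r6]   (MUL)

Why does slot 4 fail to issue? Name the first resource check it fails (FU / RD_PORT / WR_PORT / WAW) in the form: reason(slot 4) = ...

slot 0 (BR): ISSUE — free A3,Mu2,Ld1,B0 rp5 wp3
slot 1 (MEM): ISSUE — free A3,Mu2,Ld0,B0 rp3 wp3
slot 2 (ALU): ISSUE — free A2,Mu2,Ld0,B0 rp1 wp2
slot 3 (MEM): stall FU — free A2,Mu2,Ld0,B0 rp1 wp2
slot 4 (MUL): stall RD_PORT — free A2,Mu2,Ld0,B0 rp1 wp2

reason(slot 4) = RD_PORT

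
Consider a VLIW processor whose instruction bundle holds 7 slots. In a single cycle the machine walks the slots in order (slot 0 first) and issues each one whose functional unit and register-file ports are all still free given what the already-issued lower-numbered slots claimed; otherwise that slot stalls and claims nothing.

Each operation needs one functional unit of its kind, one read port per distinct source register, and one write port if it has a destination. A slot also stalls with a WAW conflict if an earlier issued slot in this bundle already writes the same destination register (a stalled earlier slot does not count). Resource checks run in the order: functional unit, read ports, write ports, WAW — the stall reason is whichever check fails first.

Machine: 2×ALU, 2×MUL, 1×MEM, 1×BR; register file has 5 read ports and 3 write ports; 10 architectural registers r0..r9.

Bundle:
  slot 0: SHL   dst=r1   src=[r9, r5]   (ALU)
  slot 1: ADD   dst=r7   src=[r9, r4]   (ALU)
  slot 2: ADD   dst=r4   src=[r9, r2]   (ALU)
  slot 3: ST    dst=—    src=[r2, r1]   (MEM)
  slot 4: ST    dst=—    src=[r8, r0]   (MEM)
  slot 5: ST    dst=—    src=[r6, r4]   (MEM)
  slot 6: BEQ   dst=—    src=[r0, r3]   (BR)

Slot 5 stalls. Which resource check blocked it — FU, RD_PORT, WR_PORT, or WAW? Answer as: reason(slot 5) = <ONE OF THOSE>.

#0 ALU src=r9,r5 dispatched  <A:1 Mu:2 Ld:1 B:1 rd:3 wr:2>
#1 ALU src=r9,r4 dispatched  <A:0 Mu:2 Ld:1 B:1 rd:1 wr:1>
#2 ALU src=r9,r2 held:FU  <A:0 Mu:2 Ld:1 B:1 rd:1 wr:1>
#3 MEM src=r2,r1 held:RD_PORT  <A:0 Mu:2 Ld:1 B:1 rd:1 wr:1>
#4 MEM src=r8,r0 held:RD_PORT  <A:0 Mu:2 Ld:1 B:1 rd:1 wr:1>
#5 MEM src=r6,r4 held:RD_PORT  <A:0 Mu:2 Ld:1 B:1 rd:1 wr:1>
#6 BR src=r0,r3 held:RD_PORT  <A:0 Mu:2 Ld:1 B:1 rd:1 wr:1>

reason(slot 5) = RD_PORT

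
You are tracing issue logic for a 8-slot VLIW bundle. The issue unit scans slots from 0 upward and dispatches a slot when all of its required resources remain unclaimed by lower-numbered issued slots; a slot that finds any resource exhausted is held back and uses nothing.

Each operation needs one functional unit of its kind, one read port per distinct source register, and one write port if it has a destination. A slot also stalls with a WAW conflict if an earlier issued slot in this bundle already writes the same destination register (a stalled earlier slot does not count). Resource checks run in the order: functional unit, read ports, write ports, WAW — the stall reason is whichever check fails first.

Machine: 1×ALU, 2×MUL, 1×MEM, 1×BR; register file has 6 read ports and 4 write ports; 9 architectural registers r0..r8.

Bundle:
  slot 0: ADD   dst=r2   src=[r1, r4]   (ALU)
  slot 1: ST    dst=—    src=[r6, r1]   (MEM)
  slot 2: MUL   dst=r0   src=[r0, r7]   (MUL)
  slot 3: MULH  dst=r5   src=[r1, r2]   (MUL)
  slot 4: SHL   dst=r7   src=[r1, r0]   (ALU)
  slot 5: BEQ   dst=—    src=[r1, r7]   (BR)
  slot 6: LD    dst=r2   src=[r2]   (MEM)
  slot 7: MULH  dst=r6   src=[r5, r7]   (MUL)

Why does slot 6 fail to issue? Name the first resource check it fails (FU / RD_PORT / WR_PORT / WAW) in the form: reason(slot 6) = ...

[0] ALU needs rd=2 wr=1: ok; after: ALU=0 MUL=2 MEM=1 BR=1, R=4, W=3
[1] MEM needs rd=2 wr=0: ok; after: ALU=0 MUL=2 MEM=0 BR=1, R=2, W=3
[2] MUL needs rd=2 wr=1: ok; after: ALU=0 MUL=1 MEM=0 BR=1, R=0, W=2
[3] MUL needs rd=2 wr=1: RD_PORT; after: ALU=0 MUL=1 MEM=0 BR=1, R=0, W=2
[4] ALU needs rd=2 wr=1: FU; after: ALU=0 MUL=1 MEM=0 BR=1, R=0, W=2
[5] BR needs rd=2 wr=0: RD_PORT; after: ALU=0 MUL=1 MEM=0 BR=1, R=0, W=2
[6] MEM needs rd=1 wr=1: FU; after: ALU=0 MUL=1 MEM=0 BR=1, R=0, W=2
[7] MUL needs rd=2 wr=1: RD_PORT; after: ALU=0 MUL=1 MEM=0 BR=1, R=0, W=2

reason(slot 6) = FU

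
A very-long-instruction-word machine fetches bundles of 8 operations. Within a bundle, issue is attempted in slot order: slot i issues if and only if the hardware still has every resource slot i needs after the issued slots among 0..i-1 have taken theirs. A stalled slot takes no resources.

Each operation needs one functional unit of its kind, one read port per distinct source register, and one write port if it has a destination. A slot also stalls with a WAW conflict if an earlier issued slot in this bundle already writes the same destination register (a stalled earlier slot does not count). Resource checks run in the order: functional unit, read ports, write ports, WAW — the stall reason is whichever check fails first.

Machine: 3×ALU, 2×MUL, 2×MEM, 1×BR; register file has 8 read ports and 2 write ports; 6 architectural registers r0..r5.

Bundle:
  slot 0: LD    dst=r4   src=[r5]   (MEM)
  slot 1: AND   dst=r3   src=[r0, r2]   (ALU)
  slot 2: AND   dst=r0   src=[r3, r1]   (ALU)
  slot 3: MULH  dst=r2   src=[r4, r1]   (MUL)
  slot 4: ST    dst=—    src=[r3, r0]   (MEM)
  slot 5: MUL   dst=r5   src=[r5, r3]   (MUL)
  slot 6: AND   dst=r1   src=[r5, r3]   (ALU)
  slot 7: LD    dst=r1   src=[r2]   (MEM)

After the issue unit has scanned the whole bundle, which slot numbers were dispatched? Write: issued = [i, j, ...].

issued = [0, 1, 4]

#0 MEM src=r5 dispatched  <A:3 Mu:2 Ld:1 B:1 rd:7 wr:1>
#1 ALU src=r0,r2 dispatched  <A:2 Mu:2 Ld:1 B:1 rd:5 wr:0>
#2 ALU src=r3,r1 held:WR_PORT  <A:2 Mu:2 Ld:1 B:1 rd:5 wr:0>
#3 MUL src=r4,r1 held:WR_PORT  <A:2 Mu:2 Ld:1 B:1 rd:5 wr:0>
#4 MEM src=r3,r0 dispatched  <A:2 Mu:2 Ld:0 B:1 rd:3 wr:0>
#5 MUL src=r5,r3 held:WR_PORT  <A:2 Mu:2 Ld:0 B:1 rd:3 wr:0>
#6 ALU src=r5,r3 held:WR_PORT  <A:2 Mu:2 Ld:0 B:1 rd:3 wr:0>
#7 MEM src=r2 held:FU  <A:2 Mu:2 Ld:0 B:1 rd:3 wr:0>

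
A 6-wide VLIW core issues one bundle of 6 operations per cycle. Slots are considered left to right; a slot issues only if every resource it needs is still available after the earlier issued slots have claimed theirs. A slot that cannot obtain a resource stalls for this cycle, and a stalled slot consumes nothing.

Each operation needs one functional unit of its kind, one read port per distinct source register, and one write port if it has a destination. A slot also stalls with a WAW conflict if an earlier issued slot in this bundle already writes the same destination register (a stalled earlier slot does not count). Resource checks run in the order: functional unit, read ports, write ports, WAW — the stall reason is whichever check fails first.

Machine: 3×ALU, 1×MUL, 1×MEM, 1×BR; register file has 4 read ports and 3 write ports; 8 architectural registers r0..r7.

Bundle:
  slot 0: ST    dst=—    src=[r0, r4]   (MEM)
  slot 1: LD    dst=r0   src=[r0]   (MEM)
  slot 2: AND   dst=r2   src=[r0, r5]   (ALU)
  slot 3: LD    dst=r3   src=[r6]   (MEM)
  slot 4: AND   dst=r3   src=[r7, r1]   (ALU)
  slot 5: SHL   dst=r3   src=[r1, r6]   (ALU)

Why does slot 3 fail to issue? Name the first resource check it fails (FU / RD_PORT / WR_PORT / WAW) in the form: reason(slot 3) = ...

#0 MEM src=r0,r4 dispatched  <A:3 Mu:1 Ld:0 B:1 rd:2 wr:3>
#1 MEM src=r0 held:FU  <A:3 Mu:1 Ld:0 B:1 rd:2 wr:3>
#2 ALU src=r0,r5 dispatched  <A:2 Mu:1 Ld:0 B:1 rd:0 wr:2>
#3 MEM src=r6 held:FU  <A:2 Mu:1 Ld:0 B:1 rd:0 wr:2>
#4 ALU src=r7,r1 held:RD_PORT  <A:2 Mu:1 Ld:0 B:1 rd:0 wr:2>
#5 ALU src=r1,r6 held:RD_PORT  <A:2 Mu:1 Ld:0 B:1 rd:0 wr:2>

reason(slot 3) = FU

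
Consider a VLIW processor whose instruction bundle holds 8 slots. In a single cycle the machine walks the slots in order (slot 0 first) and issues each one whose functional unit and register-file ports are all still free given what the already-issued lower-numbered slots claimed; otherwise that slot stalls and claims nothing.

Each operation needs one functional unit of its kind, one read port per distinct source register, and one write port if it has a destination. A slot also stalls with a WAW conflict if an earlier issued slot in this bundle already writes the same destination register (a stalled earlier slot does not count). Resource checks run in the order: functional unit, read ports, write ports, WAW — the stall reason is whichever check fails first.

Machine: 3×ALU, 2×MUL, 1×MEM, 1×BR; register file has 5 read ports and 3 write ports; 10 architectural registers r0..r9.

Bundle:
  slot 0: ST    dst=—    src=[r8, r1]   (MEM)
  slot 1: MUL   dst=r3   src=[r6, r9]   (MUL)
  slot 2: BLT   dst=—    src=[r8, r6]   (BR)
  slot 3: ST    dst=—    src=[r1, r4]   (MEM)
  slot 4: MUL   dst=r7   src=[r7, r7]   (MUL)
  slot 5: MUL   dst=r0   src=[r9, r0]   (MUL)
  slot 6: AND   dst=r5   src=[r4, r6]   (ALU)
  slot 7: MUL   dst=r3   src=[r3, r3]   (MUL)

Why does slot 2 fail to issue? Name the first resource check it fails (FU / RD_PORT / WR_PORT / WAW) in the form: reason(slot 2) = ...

#0 MEM src=r8,r1 dispatched  <A:3 Mu:2 Ld:0 B:1 rd:3 wr:3>
#1 MUL src=r6,r9 dispatched  <A:3 Mu:1 Ld:0 B:1 rd:1 wr:2>
#2 BR src=r8,r6 held:RD_PORT  <A:3 Mu:1 Ld:0 B:1 rd:1 wr:2>
#3 MEM src=r1,r4 held:FU  <A:3 Mu:1 Ld:0 B:1 rd:1 wr:2>
#4 MUL src=r7,r7 dispatched  <A:3 Mu:0 Ld:0 B:1 rd:0 wr:1>
#5 MUL src=r9,r0 held:FU  <A:3 Mu:0 Ld:0 B:1 rd:0 wr:1>
#6 ALU src=r4,r6 held:RD_PORT  <A:3 Mu:0 Ld:0 B:1 rd:0 wr:1>
#7 MUL src=r3,r3 held:FU  <A:3 Mu:0 Ld:0 B:1 rd:0 wr:1>

reason(slot 2) = RD_PORT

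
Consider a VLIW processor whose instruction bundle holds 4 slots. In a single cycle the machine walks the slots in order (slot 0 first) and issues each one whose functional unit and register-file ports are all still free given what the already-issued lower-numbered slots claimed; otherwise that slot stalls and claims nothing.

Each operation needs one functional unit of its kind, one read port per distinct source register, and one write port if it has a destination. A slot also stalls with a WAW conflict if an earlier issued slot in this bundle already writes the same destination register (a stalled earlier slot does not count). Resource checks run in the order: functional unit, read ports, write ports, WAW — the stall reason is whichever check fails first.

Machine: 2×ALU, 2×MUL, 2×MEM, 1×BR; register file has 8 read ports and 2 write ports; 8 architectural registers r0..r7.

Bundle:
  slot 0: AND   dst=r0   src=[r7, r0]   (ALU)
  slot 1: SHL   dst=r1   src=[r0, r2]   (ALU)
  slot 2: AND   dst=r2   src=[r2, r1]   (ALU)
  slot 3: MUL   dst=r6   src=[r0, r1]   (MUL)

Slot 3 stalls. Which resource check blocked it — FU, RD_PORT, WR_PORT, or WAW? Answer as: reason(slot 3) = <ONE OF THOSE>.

#0 ALU src=r7,r0 dispatched  <A:1 Mu:2 Ld:2 B:1 rd:6 wr:1>
#1 ALU src=r0,r2 dispatched  <A:0 Mu:2 Ld:2 B:1 rd:4 wr:0>
#2 ALU src=r2,r1 held:FU  <A:0 Mu:2 Ld:2 B:1 rd:4 wr:0>
#3 MUL src=r0,r1 held:WR_PORT  <A:0 Mu:2 Ld:2 B:1 rd:4 wr:0>

reason(slot 3) = WR_PORT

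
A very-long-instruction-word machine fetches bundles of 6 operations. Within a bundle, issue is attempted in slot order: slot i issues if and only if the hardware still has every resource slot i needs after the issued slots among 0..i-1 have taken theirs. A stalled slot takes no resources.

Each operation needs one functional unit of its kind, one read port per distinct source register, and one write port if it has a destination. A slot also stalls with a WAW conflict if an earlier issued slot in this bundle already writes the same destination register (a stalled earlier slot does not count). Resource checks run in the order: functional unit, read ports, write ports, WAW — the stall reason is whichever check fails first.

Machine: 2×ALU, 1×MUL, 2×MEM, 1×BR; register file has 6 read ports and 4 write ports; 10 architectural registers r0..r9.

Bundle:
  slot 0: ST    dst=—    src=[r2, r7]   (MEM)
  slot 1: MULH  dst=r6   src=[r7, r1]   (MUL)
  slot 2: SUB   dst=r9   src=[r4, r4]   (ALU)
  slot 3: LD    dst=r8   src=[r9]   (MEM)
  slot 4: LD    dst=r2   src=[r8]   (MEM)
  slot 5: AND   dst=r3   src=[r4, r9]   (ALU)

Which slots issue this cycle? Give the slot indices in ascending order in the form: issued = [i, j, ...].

issued = [0, 1, 2, 3]

#0 MEM src=r2,r7 dispatched  <A:2 Mu:1 Ld:1 B:1 rd:4 wr:4>
#1 MUL src=r7,r1 dispatched  <A:2 Mu:0 Ld:1 B:1 rd:2 wr:3>
#2 ALU src=r4,r4 dispatched  <A:1 Mu:0 Ld:1 B:1 rd:1 wr:2>
#3 MEM src=r9 dispatched  <A:1 Mu:0 Ld:0 B:1 rd:0 wr:1>
#4 MEM src=r8 held:FU  <A:1 Mu:0 Ld:0 B:1 rd:0 wr:1>
#5 ALU src=r4,r9 held:RD_PORT  <A:1 Mu:0 Ld:0 B:1 rd:0 wr:1>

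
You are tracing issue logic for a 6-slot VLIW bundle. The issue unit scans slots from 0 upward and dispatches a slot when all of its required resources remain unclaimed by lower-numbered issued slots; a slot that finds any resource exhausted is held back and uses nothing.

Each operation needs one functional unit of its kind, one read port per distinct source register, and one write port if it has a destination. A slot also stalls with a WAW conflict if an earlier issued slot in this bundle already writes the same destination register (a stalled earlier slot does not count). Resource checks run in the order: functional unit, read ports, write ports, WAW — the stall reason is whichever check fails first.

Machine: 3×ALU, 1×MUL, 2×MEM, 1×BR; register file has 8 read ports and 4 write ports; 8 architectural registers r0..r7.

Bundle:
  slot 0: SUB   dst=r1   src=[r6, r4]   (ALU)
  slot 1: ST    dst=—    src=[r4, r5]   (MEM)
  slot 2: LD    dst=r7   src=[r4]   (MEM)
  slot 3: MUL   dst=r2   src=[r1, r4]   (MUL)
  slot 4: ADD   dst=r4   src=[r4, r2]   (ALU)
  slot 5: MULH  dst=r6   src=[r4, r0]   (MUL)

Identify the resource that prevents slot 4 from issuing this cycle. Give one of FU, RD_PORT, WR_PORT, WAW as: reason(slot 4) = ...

reason(slot 4) = RD_PORT

(0) want 1×ALU +2rd +1wr — yes → AL2|MU1|ME2|BR1|rd6|wr3
(1) want 1×MEM +2rd +0wr — yes → AL2|MU1|ME1|BR1|rd4|wr3
(2) want 1×MEM +1rd +1wr — yes → AL2|MU1|ME0|BR1|rd3|wr2
(3) want 1×MUL +2rd +1wr — yes → AL2|MU0|ME0|BR1|rd1|wr1
(4) want 1×ALU +2rd +1wr — RD_PORT → AL2|MU0|ME0|BR1|rd1|wr1
(5) want 1×MUL +2rd +1wr — FU → AL2|MU0|ME0|BR1|rd1|wr1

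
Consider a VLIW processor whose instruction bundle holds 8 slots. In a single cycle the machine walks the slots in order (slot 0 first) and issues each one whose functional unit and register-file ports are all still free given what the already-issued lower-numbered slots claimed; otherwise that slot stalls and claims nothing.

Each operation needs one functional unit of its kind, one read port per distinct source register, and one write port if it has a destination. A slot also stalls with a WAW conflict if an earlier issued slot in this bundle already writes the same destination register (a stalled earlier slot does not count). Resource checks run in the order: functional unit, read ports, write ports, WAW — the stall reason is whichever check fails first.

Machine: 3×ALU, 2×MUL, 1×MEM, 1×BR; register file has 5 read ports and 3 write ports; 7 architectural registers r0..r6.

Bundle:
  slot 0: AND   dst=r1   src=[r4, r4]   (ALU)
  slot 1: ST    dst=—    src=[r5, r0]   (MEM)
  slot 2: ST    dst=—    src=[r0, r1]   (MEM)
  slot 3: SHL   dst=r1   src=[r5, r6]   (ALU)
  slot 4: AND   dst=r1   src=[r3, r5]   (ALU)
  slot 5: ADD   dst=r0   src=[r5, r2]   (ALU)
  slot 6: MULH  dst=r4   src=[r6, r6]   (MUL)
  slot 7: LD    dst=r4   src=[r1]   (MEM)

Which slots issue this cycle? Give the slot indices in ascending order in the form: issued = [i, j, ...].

slot 0 (ALU): ISSUE — free A2,Mu2,Ld1,B1 rp4 wp2
slot 1 (MEM): ISSUE — free A2,Mu2,Ld0,B1 rp2 wp2
slot 2 (MEM): stall FU — free A2,Mu2,Ld0,B1 rp2 wp2
slot 3 (ALU): stall WAW — free A2,Mu2,Ld0,B1 rp2 wp2
slot 4 (ALU): stall WAW — free A2,Mu2,Ld0,B1 rp2 wp2
slot 5 (ALU): ISSUE — free A1,Mu2,Ld0,B1 rp0 wp1
slot 6 (MUL): stall RD_PORT — free A1,Mu2,Ld0,B1 rp0 wp1
slot 7 (MEM): stall FU — free A1,Mu2,Ld0,B1 rp0 wp1

issued = [0, 1, 5]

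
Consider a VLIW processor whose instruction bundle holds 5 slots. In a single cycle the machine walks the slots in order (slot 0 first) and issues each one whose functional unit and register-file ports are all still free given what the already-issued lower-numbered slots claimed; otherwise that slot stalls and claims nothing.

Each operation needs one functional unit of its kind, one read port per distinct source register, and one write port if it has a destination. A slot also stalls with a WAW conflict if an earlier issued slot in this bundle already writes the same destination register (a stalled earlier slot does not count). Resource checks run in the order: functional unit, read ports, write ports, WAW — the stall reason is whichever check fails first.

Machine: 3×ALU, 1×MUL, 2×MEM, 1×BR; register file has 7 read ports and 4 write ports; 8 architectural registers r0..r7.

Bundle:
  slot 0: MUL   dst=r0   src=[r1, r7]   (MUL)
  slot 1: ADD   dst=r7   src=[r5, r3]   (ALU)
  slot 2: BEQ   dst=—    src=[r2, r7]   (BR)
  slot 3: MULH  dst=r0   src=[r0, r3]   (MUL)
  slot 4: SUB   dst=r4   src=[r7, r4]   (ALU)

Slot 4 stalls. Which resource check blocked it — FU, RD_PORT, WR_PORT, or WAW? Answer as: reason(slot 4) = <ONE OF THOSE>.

(0) want 1×MUL +2rd +1wr — yes → AL3|MU0|ME2|BR1|rd5|wr3
(1) want 1×ALU +2rd +1wr — yes → AL2|MU0|ME2|BR1|rd3|wr2
(2) want 1×BR +2rd +0wr — yes → AL2|MU0|ME2|BR0|rd1|wr2
(3) want 1×MUL +2rd +1wr — FU → AL2|MU0|ME2|BR0|rd1|wr2
(4) want 1×ALU +2rd +1wr — RD_PORT → AL2|MU0|ME2|BR0|rd1|wr2

reason(slot 4) = RD_PORT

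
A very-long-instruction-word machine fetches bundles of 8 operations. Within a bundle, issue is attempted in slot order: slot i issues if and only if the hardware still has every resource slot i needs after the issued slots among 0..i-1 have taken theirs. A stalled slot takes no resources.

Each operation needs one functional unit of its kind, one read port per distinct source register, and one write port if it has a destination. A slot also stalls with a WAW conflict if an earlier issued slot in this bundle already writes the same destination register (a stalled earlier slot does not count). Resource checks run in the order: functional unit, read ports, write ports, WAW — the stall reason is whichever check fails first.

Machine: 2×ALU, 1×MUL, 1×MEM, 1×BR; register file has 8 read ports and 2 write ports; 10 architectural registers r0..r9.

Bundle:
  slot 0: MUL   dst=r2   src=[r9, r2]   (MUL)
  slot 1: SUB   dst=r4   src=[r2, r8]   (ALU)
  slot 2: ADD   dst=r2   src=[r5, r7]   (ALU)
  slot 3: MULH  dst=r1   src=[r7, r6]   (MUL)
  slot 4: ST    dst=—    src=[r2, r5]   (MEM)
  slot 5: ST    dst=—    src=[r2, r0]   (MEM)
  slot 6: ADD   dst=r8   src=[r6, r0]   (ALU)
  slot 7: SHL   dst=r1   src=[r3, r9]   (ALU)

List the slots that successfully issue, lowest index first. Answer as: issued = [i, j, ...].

issued = [0, 1, 4]

[0] MUL needs rd=2 wr=1: ok; after: ALU=2 MUL=0 MEM=1 BR=1, R=6, W=1
[1] ALU needs rd=2 wr=1: ok; after: ALU=1 MUL=0 MEM=1 BR=1, R=4, W=0
[2] ALU needs rd=2 wr=1: WR_PORT; after: ALU=1 MUL=0 MEM=1 BR=1, R=4, W=0
[3] MUL needs rd=2 wr=1: FU; after: ALU=1 MUL=0 MEM=1 BR=1, R=4, W=0
[4] MEM needs rd=2 wr=0: ok; after: ALU=1 MUL=0 MEM=0 BR=1, R=2, W=0
[5] MEM needs rd=2 wr=0: FU; after: ALU=1 MUL=0 MEM=0 BR=1, R=2, W=0
[6] ALU needs rd=2 wr=1: WR_PORT; after: ALU=1 MUL=0 MEM=0 BR=1, R=2, W=0
[7] ALU needs rd=2 wr=1: WR_PORT; after: ALU=1 MUL=0 MEM=0 BR=1, R=2, W=0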